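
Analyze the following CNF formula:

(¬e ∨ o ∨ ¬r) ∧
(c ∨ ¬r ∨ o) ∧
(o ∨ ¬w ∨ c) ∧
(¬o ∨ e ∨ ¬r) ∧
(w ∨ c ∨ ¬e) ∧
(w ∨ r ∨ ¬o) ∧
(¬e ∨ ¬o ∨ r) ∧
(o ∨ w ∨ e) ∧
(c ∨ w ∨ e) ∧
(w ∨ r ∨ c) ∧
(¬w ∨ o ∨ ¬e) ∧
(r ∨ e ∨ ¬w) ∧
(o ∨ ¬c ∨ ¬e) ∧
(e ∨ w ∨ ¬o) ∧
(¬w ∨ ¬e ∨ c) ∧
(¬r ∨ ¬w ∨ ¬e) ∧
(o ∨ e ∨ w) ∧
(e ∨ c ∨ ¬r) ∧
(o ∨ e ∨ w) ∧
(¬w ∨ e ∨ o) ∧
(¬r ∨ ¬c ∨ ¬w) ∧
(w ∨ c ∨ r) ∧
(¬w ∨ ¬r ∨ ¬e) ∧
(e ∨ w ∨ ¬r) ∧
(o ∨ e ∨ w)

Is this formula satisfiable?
Yes

Yes, the formula is satisfiable.

One satisfying assignment is: c=True, w=False, o=True, r=True, e=True

Verification: With this assignment, all 25 clauses evaluate to true.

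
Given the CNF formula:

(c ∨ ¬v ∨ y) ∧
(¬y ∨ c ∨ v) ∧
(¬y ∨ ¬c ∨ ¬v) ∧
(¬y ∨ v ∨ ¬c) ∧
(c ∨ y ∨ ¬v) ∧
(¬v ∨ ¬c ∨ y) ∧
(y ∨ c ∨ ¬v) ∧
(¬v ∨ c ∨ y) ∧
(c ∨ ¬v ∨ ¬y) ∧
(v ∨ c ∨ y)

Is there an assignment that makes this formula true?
Yes

Yes, the formula is satisfiable.

One satisfying assignment is: c=True, v=False, y=False

Verification: With this assignment, all 10 clauses evaluate to true.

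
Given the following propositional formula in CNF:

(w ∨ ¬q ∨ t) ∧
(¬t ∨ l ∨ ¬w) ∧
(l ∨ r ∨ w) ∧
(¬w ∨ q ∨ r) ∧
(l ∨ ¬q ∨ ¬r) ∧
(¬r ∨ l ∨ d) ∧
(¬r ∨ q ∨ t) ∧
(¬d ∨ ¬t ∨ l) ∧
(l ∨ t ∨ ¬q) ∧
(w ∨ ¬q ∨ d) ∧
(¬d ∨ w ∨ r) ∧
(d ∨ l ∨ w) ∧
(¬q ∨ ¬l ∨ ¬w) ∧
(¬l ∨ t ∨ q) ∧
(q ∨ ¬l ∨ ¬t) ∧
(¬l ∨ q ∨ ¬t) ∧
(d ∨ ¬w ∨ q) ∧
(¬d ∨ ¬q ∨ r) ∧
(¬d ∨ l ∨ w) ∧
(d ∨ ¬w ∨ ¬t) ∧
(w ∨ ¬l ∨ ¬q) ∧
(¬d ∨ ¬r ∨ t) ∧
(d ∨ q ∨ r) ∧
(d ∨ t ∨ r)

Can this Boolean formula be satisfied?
No

No, the formula is not satisfiable.

No assignment of truth values to the variables can make all 24 clauses true simultaneously.

The formula is UNSAT (unsatisfiable).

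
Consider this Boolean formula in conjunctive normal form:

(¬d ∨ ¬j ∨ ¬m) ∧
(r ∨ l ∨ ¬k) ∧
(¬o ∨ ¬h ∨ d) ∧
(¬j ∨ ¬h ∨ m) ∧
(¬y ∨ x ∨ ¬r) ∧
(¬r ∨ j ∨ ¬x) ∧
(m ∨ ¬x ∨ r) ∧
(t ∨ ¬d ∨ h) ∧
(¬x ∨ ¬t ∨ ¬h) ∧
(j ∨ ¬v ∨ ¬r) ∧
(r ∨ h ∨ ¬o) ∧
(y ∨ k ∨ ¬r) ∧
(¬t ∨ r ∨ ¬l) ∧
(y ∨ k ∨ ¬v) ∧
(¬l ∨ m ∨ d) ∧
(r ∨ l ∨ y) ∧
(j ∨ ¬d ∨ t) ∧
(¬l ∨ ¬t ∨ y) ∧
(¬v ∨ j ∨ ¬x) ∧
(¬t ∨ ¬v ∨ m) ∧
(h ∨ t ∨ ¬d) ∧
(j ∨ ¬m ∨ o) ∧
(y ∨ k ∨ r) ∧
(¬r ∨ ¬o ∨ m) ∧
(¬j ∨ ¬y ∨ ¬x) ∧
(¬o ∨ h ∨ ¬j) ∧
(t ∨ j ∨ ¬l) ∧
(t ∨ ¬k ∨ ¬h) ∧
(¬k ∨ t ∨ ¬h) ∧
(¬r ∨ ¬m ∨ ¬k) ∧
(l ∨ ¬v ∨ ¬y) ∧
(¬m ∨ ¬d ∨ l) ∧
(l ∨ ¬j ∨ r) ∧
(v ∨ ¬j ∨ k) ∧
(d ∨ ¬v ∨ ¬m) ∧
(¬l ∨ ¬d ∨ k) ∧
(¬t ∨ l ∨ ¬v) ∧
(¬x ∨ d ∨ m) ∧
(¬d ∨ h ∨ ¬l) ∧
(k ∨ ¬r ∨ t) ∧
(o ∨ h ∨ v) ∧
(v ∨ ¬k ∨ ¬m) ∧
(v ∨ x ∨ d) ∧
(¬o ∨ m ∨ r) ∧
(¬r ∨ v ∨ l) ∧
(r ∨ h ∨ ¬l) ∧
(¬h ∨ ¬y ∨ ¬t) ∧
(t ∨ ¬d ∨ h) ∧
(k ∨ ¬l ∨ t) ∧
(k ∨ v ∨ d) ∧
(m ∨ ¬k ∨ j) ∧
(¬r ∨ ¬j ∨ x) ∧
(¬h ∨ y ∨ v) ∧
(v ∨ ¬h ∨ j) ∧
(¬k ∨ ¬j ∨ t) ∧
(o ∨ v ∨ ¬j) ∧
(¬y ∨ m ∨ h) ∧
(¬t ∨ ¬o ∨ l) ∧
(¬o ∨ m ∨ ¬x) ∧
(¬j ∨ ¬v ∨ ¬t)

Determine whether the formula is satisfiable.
No

No, the formula is not satisfiable.

No assignment of truth values to the variables can make all 60 clauses true simultaneously.

The formula is UNSAT (unsatisfiable).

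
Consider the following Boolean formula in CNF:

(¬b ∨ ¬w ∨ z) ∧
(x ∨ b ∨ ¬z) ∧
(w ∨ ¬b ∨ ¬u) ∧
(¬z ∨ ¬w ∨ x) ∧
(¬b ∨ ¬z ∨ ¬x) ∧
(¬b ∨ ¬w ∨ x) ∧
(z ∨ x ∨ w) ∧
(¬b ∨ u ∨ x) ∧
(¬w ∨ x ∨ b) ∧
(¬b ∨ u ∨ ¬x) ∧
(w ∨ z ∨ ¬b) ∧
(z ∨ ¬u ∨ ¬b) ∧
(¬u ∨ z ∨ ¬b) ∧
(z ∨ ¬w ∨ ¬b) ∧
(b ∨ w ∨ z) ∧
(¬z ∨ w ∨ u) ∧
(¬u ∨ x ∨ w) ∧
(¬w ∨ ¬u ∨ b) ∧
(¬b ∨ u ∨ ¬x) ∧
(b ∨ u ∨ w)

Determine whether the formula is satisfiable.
Yes

Yes, the formula is satisfiable.

One satisfying assignment is: z=False, x=True, b=False, w=True, u=False

Verification: With this assignment, all 20 clauses evaluate to true.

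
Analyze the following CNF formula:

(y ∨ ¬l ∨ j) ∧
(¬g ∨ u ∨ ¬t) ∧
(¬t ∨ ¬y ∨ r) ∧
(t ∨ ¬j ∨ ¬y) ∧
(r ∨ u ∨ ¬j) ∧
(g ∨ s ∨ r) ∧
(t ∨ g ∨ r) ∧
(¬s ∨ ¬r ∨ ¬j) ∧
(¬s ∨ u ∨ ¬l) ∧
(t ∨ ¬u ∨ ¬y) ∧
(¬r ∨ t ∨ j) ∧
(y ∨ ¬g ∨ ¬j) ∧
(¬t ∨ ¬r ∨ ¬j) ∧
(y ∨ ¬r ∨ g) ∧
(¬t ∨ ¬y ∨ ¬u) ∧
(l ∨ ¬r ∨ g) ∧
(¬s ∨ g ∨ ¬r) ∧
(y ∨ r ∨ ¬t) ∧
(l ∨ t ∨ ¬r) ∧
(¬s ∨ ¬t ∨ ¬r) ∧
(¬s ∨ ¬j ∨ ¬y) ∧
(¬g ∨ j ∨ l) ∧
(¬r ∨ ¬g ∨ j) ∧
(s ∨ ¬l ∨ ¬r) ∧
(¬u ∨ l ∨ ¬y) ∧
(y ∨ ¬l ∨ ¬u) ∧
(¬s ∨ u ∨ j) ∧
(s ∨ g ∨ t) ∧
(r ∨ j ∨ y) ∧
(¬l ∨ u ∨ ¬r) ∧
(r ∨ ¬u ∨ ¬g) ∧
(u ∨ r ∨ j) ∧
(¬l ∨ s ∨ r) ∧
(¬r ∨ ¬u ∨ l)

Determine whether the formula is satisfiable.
No

No, the formula is not satisfiable.

No assignment of truth values to the variables can make all 34 clauses true simultaneously.

The formula is UNSAT (unsatisfiable).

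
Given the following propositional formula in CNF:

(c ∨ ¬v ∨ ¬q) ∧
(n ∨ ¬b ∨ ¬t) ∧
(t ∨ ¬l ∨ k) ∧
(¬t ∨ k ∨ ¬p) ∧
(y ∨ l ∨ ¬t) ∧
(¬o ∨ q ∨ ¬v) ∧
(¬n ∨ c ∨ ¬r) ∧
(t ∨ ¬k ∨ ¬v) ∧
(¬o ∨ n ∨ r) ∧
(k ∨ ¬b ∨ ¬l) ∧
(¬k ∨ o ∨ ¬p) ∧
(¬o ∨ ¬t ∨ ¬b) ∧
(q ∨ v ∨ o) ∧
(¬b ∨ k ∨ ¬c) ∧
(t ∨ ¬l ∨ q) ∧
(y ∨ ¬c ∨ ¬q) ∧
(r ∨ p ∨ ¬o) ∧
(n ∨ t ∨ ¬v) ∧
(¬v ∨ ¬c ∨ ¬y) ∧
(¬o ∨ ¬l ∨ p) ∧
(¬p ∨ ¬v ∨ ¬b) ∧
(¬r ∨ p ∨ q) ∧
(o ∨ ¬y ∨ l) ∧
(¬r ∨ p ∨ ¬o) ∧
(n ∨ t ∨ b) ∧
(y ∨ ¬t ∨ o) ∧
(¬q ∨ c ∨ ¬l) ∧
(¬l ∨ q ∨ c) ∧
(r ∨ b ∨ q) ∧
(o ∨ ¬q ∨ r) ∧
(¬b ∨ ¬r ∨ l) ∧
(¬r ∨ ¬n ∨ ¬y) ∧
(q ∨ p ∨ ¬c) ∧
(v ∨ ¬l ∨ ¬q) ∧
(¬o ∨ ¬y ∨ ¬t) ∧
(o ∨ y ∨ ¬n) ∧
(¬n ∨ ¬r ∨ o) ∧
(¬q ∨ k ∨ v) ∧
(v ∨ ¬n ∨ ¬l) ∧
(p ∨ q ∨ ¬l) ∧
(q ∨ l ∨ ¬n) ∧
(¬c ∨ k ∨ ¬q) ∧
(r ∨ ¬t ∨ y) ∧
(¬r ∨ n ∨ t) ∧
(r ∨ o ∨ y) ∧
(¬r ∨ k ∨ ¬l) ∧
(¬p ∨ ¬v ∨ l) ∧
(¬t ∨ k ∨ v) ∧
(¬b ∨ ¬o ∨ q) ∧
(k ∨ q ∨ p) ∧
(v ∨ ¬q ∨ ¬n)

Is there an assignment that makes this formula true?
Yes

Yes, the formula is satisfiable.

One satisfying assignment is: r=True, y=False, q=False, v=False, o=True, n=False, p=True, l=True, k=True, b=False, t=True, c=True

Verification: With this assignment, all 51 clauses evaluate to true.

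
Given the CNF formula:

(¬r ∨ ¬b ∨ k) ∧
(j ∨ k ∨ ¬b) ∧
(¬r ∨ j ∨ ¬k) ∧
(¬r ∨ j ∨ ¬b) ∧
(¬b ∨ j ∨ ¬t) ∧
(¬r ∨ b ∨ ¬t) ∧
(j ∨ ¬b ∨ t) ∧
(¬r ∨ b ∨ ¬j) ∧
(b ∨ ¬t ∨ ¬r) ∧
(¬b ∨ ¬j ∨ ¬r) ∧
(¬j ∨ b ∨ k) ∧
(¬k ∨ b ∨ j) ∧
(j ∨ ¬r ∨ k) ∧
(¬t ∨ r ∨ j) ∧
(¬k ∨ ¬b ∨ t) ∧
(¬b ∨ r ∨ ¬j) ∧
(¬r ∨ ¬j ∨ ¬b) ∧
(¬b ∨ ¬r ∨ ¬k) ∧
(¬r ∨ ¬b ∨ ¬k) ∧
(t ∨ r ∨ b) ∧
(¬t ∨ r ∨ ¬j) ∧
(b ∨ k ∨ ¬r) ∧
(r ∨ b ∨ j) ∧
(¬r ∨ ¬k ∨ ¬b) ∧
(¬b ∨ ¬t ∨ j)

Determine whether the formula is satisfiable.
No

No, the formula is not satisfiable.

No assignment of truth values to the variables can make all 25 clauses true simultaneously.

The formula is UNSAT (unsatisfiable).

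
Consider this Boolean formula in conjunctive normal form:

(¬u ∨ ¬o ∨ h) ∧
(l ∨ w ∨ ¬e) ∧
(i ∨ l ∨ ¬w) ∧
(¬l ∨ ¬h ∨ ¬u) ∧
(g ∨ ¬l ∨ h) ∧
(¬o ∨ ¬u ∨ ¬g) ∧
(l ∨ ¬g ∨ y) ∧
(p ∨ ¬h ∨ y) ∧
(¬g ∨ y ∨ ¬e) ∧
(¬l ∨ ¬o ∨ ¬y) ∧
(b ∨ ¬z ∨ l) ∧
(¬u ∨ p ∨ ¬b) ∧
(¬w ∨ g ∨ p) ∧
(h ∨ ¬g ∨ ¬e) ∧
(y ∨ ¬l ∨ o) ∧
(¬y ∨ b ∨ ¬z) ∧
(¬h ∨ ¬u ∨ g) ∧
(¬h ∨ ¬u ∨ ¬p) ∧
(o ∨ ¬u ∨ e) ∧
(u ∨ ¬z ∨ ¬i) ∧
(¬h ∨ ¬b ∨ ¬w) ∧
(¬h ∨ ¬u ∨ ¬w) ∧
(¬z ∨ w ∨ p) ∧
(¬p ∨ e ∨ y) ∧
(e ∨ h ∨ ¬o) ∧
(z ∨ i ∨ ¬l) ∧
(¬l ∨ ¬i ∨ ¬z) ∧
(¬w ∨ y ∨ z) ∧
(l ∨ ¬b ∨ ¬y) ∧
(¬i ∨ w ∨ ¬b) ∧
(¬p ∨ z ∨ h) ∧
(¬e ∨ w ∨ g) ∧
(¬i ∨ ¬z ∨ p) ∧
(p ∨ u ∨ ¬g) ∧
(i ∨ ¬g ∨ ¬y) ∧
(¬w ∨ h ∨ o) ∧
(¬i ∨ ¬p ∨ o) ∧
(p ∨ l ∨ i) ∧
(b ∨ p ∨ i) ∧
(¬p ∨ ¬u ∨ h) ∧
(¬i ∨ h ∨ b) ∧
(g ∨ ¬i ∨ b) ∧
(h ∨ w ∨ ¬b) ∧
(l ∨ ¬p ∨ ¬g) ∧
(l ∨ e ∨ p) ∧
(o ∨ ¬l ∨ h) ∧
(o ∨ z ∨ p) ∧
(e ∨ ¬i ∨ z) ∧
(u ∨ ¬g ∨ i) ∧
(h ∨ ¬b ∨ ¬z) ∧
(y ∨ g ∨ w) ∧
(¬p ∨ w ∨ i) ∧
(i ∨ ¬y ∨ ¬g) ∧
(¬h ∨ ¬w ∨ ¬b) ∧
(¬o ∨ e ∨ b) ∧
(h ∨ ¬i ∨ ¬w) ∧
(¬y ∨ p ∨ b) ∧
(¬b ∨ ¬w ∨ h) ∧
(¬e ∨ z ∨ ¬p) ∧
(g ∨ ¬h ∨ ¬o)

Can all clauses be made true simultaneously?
No

No, the formula is not satisfiable.

No assignment of truth values to the variables can make all 60 clauses true simultaneously.

The formula is UNSAT (unsatisfiable).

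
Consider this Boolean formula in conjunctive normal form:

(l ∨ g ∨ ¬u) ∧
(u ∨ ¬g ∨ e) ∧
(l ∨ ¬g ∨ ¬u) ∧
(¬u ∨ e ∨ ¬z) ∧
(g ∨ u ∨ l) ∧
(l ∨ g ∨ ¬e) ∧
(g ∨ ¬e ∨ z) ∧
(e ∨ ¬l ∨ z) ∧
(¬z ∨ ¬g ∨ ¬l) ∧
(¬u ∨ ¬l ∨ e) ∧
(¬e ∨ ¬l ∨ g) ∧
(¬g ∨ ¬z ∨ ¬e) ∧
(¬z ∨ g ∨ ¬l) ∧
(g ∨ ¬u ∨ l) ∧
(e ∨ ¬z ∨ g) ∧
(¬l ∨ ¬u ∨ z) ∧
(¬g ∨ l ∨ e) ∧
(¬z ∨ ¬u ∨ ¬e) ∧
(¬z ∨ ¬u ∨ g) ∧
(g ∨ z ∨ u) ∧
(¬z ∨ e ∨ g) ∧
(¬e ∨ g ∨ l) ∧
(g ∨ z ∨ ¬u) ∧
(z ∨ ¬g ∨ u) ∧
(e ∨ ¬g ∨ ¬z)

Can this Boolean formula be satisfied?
No

No, the formula is not satisfiable.

No assignment of truth values to the variables can make all 25 clauses true simultaneously.

The formula is UNSAT (unsatisfiable).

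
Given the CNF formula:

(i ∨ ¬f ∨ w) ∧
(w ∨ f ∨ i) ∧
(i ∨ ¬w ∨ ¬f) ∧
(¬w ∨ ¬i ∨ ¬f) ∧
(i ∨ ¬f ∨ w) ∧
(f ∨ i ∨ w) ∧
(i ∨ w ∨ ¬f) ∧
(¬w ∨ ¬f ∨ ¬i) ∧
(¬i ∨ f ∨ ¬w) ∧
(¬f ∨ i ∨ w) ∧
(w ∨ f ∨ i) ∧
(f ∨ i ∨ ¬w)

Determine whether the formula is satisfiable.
Yes

Yes, the formula is satisfiable.

One satisfying assignment is: w=False, i=True, f=True

Verification: With this assignment, all 12 clauses evaluate to true.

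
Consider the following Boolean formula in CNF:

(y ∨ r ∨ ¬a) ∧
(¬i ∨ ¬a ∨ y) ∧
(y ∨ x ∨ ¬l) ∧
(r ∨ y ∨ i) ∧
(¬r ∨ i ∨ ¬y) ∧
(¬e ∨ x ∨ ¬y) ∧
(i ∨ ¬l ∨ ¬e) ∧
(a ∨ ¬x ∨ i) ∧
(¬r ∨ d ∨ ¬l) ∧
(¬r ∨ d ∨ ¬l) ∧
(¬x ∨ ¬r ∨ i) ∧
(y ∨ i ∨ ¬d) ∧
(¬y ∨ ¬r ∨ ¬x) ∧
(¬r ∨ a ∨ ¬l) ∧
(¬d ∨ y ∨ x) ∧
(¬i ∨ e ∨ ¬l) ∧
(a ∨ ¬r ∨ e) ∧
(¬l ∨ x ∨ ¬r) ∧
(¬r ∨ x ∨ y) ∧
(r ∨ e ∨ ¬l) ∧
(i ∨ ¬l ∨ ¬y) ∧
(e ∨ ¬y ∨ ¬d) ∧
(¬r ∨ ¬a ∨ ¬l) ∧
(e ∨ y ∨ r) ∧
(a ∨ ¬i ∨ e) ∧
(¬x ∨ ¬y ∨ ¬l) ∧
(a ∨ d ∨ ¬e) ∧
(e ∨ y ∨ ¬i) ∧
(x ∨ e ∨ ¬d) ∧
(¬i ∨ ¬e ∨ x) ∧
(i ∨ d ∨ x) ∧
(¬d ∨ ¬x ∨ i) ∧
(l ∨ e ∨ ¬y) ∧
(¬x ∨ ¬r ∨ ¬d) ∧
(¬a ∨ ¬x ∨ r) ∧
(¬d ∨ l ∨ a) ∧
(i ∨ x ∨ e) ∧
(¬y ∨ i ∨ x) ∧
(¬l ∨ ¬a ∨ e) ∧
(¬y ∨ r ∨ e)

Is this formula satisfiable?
Yes

Yes, the formula is satisfiable.

One satisfying assignment is: e=True, a=False, x=True, r=False, i=True, d=True, l=True, y=False

Verification: With this assignment, all 40 clauses evaluate to true.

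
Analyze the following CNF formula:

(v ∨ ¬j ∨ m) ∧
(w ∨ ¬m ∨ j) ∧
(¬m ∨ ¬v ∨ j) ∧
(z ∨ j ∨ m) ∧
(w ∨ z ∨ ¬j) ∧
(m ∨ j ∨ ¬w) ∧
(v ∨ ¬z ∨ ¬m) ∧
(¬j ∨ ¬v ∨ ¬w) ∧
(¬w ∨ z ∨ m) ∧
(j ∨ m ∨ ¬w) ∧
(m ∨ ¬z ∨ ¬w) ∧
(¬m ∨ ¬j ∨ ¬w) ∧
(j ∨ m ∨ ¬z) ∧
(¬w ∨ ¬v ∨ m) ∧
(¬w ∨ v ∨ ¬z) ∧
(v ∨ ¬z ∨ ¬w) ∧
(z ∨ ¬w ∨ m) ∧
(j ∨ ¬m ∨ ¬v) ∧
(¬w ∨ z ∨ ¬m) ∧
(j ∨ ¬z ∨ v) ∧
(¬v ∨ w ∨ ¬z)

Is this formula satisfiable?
No

No, the formula is not satisfiable.

No assignment of truth values to the variables can make all 21 clauses true simultaneously.

The formula is UNSAT (unsatisfiable).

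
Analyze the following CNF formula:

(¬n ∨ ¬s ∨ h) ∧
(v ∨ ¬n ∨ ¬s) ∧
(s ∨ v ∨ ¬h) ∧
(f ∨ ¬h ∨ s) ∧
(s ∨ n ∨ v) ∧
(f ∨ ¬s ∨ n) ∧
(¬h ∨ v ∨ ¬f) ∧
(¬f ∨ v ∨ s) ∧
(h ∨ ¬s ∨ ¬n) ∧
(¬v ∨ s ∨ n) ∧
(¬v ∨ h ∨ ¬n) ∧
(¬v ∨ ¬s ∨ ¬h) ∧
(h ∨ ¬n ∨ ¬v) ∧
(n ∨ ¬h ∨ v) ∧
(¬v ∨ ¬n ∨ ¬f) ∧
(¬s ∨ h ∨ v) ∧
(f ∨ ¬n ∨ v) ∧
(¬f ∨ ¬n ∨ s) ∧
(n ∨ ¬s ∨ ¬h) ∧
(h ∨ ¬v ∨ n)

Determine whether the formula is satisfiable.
No

No, the formula is not satisfiable.

No assignment of truth values to the variables can make all 20 clauses true simultaneously.

The formula is UNSAT (unsatisfiable).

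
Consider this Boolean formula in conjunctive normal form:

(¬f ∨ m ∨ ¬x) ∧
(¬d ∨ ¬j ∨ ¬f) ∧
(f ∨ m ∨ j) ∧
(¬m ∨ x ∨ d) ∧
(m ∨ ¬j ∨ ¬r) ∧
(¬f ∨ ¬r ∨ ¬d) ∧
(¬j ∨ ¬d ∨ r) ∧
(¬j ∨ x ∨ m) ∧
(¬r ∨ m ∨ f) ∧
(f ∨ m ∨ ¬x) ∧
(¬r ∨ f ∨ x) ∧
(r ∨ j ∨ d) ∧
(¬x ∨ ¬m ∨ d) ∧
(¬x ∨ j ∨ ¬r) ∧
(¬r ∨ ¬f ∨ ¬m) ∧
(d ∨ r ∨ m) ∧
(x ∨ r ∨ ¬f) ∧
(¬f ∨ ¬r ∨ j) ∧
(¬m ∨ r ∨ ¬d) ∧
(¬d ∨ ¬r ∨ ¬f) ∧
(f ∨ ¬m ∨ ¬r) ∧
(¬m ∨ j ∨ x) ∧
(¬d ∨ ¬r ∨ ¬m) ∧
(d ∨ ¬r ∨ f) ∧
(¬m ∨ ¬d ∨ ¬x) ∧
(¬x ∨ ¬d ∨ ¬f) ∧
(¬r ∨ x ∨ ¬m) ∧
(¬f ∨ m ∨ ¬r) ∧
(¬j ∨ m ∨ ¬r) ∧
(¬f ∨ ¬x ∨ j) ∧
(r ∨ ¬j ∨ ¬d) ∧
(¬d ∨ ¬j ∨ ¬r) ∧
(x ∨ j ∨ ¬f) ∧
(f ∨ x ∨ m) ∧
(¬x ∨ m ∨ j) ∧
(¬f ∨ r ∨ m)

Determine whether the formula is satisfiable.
No

No, the formula is not satisfiable.

No assignment of truth values to the variables can make all 36 clauses true simultaneously.

The formula is UNSAT (unsatisfiable).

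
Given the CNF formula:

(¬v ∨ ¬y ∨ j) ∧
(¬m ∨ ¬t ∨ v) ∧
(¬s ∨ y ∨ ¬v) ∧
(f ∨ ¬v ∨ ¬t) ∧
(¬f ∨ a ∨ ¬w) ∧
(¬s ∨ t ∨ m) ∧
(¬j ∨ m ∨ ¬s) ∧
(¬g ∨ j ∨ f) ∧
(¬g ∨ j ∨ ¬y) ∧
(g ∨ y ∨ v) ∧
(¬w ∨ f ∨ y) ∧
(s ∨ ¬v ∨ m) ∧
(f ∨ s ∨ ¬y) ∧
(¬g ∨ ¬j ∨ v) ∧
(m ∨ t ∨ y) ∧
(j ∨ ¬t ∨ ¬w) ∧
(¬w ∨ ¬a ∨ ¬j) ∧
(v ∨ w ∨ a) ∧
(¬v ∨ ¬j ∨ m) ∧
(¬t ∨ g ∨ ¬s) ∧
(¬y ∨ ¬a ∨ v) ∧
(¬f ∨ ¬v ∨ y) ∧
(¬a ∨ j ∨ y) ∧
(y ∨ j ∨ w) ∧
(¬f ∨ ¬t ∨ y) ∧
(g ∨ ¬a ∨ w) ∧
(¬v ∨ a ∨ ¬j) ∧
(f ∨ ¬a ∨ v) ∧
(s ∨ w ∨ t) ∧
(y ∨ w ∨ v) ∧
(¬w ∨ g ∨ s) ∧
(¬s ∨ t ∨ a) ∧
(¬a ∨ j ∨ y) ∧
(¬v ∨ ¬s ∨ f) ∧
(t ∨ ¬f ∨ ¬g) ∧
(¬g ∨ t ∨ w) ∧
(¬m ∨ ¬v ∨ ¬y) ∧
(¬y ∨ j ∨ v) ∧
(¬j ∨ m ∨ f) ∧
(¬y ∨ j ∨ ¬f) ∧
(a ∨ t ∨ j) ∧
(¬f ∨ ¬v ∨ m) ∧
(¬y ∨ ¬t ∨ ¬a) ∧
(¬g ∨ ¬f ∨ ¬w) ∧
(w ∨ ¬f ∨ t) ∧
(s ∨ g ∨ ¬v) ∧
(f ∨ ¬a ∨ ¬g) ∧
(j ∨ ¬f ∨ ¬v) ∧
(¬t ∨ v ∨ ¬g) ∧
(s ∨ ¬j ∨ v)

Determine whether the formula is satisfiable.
No

No, the formula is not satisfiable.

No assignment of truth values to the variables can make all 50 clauses true simultaneously.

The formula is UNSAT (unsatisfiable).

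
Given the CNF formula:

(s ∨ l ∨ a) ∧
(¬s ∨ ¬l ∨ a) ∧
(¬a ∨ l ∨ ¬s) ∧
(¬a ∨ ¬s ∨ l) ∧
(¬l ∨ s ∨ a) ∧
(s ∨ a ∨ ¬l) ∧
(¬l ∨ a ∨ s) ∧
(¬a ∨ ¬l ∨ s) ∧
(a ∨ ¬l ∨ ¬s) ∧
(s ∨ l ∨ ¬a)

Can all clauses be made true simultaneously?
Yes

Yes, the formula is satisfiable.

One satisfying assignment is: a=False, l=False, s=True

Verification: With this assignment, all 10 clauses evaluate to true.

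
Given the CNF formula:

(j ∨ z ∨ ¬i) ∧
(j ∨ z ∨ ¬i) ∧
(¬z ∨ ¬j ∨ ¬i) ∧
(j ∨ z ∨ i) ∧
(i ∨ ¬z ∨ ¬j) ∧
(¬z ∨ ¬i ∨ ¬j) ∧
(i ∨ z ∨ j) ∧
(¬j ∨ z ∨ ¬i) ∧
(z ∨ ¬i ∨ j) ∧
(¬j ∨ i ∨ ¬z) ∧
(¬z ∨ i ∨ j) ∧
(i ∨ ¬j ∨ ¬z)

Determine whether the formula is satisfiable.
Yes

Yes, the formula is satisfiable.

One satisfying assignment is: i=False, z=False, j=True

Verification: With this assignment, all 12 clauses evaluate to true.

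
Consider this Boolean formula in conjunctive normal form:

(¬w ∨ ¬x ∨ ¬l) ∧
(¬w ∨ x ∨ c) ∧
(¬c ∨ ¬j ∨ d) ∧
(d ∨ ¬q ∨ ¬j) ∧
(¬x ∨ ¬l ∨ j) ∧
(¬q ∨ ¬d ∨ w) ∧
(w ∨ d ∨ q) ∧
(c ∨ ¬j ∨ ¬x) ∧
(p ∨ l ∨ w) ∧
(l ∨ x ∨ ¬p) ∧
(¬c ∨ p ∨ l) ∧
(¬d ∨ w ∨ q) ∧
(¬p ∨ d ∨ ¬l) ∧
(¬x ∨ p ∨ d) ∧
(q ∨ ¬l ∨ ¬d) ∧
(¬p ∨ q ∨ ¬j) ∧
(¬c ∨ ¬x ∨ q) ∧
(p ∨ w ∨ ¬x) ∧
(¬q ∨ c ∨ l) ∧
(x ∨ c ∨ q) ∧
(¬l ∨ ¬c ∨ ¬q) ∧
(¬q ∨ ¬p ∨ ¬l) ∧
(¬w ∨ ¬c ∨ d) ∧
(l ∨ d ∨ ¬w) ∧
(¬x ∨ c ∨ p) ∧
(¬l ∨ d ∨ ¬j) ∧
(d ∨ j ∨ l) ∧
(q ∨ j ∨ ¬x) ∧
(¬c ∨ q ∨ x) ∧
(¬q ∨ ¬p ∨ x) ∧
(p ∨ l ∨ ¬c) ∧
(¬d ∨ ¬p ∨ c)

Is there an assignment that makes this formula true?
Yes

Yes, the formula is satisfiable.

One satisfying assignment is: j=False, x=False, q=True, d=False, l=True, w=False, c=False, p=False

Verification: With this assignment, all 32 clauses evaluate to true.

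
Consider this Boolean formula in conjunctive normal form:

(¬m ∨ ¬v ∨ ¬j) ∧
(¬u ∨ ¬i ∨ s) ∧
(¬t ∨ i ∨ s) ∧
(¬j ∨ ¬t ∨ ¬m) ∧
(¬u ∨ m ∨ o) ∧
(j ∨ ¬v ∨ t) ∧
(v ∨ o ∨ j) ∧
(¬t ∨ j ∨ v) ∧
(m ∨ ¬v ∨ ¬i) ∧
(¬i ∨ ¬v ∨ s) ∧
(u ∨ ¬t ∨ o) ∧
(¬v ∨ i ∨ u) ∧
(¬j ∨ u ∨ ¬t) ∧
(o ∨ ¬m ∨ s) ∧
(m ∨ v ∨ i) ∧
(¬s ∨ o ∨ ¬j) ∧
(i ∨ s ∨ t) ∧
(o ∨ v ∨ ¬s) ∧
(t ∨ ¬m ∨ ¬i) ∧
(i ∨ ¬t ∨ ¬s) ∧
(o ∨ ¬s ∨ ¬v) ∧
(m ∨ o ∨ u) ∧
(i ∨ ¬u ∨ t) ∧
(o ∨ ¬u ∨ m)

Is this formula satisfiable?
Yes

Yes, the formula is satisfiable.

One satisfying assignment is: m=False, s=False, v=False, o=True, i=True, t=False, u=False, j=False

Verification: With this assignment, all 24 clauses evaluate to true.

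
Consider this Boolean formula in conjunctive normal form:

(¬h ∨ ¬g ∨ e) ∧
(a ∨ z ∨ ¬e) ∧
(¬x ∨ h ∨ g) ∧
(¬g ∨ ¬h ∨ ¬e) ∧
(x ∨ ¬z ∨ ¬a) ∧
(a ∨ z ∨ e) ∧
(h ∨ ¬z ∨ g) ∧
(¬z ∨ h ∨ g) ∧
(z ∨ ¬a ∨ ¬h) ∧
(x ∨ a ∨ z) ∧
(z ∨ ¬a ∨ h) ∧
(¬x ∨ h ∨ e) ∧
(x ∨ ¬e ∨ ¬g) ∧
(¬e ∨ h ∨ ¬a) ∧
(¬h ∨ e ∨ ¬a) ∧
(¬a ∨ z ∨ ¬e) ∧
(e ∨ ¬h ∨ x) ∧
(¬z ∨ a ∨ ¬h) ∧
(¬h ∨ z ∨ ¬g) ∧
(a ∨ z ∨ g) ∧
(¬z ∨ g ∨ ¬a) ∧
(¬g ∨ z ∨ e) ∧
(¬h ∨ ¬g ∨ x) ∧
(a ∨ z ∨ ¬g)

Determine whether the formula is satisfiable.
Yes

Yes, the formula is satisfiable.

One satisfying assignment is: g=True, e=False, a=False, z=True, x=False, h=False

Verification: With this assignment, all 24 clauses evaluate to true.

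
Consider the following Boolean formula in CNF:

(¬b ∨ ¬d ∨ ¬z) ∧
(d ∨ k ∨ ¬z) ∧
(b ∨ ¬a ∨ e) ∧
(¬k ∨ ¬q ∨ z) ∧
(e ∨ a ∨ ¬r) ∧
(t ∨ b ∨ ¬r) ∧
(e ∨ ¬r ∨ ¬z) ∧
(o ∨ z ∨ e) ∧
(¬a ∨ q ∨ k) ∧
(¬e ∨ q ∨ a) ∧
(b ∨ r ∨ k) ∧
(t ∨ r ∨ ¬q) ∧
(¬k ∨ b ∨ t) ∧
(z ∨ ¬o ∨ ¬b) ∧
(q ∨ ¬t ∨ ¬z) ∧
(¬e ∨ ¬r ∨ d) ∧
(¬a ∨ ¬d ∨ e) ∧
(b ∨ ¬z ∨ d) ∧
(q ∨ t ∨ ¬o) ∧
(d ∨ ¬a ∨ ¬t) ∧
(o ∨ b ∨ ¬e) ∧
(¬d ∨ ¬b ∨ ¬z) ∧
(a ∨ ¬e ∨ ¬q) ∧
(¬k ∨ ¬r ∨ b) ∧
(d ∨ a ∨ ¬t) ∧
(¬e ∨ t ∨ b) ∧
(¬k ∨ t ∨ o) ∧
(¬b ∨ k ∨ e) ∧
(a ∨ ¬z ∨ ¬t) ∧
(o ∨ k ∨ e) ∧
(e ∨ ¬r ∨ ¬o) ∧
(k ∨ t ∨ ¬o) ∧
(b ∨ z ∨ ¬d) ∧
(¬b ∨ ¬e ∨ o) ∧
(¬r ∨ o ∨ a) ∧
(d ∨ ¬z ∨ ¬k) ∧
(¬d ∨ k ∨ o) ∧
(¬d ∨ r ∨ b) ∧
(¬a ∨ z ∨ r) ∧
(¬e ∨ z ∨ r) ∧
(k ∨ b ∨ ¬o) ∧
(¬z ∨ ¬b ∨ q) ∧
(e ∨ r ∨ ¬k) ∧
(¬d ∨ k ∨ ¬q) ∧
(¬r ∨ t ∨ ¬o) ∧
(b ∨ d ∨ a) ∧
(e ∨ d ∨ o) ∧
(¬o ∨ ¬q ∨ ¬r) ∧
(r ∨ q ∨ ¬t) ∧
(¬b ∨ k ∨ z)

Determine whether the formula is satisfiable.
No

No, the formula is not satisfiable.

No assignment of truth values to the variables can make all 50 clauses true simultaneously.

The formula is UNSAT (unsatisfiable).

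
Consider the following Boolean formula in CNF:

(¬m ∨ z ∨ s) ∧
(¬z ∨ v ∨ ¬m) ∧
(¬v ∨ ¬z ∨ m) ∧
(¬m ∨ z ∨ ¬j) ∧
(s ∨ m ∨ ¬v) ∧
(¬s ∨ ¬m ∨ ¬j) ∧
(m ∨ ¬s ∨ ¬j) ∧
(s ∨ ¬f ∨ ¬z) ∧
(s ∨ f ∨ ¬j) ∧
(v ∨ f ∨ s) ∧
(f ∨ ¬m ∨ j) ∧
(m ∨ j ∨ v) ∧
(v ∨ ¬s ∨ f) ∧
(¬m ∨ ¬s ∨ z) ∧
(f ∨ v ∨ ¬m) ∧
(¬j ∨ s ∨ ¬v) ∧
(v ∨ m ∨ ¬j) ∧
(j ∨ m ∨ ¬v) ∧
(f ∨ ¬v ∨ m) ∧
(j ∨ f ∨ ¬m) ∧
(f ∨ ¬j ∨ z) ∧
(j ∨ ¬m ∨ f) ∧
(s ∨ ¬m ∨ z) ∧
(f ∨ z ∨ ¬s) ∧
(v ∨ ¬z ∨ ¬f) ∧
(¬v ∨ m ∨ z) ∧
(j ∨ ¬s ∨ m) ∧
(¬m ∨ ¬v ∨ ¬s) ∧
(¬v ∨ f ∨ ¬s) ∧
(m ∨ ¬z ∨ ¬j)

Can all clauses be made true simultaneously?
No

No, the formula is not satisfiable.

No assignment of truth values to the variables can make all 30 clauses true simultaneously.

The formula is UNSAT (unsatisfiable).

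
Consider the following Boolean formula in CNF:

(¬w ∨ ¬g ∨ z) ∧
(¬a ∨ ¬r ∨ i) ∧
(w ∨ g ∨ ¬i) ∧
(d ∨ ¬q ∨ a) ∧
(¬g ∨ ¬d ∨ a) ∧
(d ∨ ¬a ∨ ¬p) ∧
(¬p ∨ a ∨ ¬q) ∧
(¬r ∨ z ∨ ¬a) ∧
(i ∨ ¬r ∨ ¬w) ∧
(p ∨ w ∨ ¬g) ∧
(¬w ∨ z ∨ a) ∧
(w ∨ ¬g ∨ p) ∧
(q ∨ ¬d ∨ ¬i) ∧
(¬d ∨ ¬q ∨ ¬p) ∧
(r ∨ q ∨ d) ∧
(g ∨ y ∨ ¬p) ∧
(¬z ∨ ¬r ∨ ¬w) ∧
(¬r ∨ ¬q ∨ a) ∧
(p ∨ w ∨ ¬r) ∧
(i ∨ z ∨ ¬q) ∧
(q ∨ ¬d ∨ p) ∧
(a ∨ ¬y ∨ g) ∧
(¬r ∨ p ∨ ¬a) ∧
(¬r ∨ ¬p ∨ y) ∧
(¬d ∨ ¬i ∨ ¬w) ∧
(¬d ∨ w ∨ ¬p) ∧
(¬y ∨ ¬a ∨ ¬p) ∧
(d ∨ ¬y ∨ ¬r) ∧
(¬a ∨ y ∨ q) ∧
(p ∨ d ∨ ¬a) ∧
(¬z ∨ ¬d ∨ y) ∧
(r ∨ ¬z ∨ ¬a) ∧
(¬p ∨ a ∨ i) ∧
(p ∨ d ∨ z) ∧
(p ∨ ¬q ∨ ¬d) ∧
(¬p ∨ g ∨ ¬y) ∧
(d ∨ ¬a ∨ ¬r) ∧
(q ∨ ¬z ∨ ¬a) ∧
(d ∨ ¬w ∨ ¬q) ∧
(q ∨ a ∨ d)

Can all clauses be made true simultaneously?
No

No, the formula is not satisfiable.

No assignment of truth values to the variables can make all 40 clauses true simultaneously.

The formula is UNSAT (unsatisfiable).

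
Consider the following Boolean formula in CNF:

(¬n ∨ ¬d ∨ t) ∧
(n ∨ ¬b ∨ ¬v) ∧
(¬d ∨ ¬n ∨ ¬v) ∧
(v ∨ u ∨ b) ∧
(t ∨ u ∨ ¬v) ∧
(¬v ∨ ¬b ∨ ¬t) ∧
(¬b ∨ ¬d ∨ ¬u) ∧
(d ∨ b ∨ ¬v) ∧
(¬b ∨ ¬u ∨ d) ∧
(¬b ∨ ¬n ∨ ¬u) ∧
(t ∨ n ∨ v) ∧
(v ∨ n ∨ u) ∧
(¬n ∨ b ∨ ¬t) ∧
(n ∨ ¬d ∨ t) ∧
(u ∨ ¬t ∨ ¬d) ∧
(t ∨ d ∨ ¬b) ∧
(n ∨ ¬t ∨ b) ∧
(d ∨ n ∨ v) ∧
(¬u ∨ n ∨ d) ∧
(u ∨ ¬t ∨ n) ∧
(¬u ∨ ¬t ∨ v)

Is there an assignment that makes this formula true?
Yes

Yes, the formula is satisfiable.

One satisfying assignment is: n=True, d=False, u=False, t=True, b=True, v=False

Verification: With this assignment, all 21 clauses evaluate to true.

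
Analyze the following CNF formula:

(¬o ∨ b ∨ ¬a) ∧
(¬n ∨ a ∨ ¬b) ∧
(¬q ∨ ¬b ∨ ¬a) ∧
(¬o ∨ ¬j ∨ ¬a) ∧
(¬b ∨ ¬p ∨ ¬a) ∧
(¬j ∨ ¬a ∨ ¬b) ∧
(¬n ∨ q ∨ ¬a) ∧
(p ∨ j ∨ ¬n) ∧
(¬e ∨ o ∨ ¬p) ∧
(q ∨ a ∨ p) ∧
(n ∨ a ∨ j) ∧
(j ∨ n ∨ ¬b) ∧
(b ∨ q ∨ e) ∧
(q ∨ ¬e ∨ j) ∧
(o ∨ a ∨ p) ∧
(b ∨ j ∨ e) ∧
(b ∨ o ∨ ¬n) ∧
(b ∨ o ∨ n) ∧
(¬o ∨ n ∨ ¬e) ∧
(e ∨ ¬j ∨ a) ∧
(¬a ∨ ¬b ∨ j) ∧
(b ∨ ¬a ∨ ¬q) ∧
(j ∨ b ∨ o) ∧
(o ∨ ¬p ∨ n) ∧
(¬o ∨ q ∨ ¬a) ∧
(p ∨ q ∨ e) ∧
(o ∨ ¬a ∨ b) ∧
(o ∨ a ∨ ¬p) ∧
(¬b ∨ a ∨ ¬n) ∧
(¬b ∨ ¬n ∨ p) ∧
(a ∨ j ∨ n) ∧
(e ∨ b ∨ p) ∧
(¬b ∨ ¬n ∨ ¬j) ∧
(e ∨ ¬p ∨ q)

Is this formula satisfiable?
Yes

Yes, the formula is satisfiable.

One satisfying assignment is: o=True, p=True, n=True, e=True, q=True, a=False, j=False, b=False

Verification: With this assignment, all 34 clauses evaluate to true.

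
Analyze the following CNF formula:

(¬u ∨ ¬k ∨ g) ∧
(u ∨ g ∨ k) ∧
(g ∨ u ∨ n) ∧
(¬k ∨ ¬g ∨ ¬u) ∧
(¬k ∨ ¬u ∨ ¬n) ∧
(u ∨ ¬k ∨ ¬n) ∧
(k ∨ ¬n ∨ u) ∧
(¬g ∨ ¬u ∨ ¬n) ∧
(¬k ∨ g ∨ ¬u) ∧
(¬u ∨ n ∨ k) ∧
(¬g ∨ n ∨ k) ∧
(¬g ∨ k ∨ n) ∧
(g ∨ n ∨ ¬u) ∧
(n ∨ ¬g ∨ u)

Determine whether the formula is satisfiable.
Yes

Yes, the formula is satisfiable.

One satisfying assignment is: n=True, k=False, u=True, g=False

Verification: With this assignment, all 14 clauses evaluate to true.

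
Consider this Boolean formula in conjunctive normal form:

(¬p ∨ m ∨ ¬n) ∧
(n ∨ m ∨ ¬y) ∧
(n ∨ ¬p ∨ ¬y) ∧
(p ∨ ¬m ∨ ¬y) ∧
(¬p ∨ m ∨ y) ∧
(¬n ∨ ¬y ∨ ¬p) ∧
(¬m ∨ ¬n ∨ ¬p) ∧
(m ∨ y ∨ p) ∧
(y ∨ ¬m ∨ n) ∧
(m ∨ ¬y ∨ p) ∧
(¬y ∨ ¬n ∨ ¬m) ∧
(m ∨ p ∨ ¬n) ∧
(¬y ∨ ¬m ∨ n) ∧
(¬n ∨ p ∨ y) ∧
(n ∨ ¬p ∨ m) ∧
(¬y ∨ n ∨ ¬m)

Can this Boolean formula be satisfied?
No

No, the formula is not satisfiable.

No assignment of truth values to the variables can make all 16 clauses true simultaneously.

The formula is UNSAT (unsatisfiable).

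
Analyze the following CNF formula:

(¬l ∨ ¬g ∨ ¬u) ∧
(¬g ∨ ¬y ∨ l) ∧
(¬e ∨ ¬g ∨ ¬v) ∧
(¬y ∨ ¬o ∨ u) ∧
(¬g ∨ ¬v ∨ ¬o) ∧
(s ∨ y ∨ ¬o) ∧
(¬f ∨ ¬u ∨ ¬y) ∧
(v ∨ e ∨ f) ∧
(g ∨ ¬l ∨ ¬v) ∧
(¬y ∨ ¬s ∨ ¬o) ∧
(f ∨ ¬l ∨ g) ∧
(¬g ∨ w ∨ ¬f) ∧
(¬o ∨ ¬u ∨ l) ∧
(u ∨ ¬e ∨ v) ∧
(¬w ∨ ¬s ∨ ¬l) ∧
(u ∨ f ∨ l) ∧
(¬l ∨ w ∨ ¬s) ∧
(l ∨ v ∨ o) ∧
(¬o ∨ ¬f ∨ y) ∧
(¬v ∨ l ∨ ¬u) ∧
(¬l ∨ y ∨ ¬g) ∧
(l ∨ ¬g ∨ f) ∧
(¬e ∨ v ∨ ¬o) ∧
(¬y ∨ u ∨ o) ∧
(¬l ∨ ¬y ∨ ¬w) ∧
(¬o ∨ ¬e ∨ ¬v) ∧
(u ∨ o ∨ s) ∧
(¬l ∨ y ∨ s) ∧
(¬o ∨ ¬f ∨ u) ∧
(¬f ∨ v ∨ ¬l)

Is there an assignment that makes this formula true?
Yes

Yes, the formula is satisfiable.

One satisfying assignment is: v=True, w=True, l=False, u=False, y=False, f=True, o=False, e=True, g=False, s=True

Verification: With this assignment, all 30 clauses evaluate to true.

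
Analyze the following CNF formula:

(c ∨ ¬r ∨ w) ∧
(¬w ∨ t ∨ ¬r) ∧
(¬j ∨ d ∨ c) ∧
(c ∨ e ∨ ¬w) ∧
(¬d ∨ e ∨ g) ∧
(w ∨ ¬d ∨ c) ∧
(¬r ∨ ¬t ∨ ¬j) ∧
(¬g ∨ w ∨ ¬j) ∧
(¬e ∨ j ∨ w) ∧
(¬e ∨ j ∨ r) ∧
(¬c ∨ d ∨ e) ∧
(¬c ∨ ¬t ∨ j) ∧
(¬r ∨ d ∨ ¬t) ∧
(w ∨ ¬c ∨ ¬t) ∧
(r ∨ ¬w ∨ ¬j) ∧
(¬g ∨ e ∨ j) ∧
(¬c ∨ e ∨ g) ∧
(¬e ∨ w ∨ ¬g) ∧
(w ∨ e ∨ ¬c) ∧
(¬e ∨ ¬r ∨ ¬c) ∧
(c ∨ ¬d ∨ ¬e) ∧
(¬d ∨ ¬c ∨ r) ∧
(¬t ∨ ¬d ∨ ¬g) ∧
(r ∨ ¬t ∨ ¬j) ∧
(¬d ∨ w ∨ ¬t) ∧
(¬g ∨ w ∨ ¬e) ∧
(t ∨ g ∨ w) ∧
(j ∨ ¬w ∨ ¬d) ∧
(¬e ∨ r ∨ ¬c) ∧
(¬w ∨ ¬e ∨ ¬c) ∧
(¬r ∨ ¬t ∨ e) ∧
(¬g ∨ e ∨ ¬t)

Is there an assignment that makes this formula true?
Yes

Yes, the formula is satisfiable.

One satisfying assignment is: t=True, w=False, c=False, j=False, g=False, d=False, e=False, r=False

Verification: With this assignment, all 32 clauses evaluate to true.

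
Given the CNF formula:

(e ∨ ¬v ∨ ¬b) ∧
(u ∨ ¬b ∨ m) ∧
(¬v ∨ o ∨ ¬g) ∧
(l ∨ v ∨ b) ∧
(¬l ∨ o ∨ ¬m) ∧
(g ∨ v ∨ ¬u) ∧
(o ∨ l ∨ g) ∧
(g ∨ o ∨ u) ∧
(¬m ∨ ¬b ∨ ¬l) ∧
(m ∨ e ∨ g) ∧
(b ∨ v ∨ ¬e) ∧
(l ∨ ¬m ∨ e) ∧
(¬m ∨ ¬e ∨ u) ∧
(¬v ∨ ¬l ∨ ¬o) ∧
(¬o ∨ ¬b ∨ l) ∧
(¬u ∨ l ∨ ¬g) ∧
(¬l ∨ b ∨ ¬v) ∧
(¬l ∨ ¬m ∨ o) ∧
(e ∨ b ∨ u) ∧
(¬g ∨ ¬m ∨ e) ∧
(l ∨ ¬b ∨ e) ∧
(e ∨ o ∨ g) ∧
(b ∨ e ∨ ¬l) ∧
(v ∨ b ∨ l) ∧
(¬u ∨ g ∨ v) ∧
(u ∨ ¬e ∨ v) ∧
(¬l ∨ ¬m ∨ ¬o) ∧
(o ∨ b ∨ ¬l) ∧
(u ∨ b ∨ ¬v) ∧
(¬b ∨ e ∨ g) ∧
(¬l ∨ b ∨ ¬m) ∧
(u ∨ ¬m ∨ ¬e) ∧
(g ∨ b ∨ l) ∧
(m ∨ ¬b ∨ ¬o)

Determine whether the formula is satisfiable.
Yes

Yes, the formula is satisfiable.

One satisfying assignment is: b=True, o=False, u=True, m=False, v=True, l=True, e=True, g=False

Verification: With this assignment, all 34 clauses evaluate to true.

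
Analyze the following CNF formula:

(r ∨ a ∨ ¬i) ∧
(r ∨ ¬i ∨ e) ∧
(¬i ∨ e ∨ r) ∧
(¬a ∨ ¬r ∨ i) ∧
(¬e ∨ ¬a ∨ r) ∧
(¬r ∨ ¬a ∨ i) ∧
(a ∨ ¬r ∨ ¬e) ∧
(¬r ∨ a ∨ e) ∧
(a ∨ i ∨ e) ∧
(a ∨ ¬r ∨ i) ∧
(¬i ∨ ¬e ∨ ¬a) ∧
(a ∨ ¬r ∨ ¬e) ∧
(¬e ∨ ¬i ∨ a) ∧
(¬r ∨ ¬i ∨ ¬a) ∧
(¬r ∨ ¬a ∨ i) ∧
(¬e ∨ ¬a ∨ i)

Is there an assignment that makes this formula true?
Yes

Yes, the formula is satisfiable.

One satisfying assignment is: a=True, r=False, e=False, i=False

Verification: With this assignment, all 16 clauses evaluate to true.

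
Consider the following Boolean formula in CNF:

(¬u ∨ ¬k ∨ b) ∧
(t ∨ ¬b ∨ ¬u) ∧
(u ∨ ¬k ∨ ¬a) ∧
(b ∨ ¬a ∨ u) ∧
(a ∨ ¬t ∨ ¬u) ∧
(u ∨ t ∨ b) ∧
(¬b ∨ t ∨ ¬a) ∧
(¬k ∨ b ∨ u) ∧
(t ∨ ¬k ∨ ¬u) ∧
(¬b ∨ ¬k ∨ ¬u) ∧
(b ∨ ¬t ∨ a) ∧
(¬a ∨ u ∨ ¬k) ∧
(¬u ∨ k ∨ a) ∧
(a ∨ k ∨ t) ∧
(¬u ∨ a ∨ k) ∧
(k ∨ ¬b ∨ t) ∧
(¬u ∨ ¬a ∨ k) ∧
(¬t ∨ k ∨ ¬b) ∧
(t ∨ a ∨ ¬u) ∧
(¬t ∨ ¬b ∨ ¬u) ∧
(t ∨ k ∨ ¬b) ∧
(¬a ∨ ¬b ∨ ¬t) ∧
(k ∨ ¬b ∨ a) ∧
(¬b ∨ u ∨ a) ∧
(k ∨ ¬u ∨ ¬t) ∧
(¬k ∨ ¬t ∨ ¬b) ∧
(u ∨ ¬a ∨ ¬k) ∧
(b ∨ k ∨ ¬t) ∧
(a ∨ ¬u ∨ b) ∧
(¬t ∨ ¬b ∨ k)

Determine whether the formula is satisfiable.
No

No, the formula is not satisfiable.

No assignment of truth values to the variables can make all 30 clauses true simultaneously.

The formula is UNSAT (unsatisfiable).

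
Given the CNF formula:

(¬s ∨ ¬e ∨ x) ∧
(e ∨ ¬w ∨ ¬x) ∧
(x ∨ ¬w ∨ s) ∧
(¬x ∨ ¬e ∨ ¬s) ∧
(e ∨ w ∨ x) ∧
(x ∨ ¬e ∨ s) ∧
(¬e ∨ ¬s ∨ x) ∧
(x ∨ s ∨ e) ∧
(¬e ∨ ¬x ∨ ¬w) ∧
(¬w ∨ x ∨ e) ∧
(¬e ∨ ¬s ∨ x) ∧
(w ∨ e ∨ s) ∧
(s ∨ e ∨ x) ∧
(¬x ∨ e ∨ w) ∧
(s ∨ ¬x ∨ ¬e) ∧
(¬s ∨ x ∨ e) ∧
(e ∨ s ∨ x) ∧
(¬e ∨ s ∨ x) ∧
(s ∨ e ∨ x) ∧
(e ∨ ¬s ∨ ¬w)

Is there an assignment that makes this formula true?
No

No, the formula is not satisfiable.

No assignment of truth values to the variables can make all 20 clauses true simultaneously.

The formula is UNSAT (unsatisfiable).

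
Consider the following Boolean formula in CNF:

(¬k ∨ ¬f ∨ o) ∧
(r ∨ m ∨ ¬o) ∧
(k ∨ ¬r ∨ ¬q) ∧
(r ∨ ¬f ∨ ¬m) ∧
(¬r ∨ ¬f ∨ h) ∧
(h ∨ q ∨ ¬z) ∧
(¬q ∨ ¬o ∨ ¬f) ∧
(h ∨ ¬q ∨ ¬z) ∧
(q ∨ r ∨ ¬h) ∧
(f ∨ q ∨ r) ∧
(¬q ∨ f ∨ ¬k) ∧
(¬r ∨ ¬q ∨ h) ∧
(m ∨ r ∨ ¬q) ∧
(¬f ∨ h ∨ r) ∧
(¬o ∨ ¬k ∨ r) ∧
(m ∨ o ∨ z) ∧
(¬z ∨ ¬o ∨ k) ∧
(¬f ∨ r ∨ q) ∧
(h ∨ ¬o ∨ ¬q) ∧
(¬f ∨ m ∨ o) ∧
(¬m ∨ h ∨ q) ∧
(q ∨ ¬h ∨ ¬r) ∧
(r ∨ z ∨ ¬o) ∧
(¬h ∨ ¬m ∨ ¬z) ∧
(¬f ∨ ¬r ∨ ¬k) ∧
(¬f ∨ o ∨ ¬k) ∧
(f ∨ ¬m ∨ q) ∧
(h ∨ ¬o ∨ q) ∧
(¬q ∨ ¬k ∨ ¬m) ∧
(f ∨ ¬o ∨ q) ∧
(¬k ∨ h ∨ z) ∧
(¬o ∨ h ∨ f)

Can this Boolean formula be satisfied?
Yes

Yes, the formula is satisfiable.

One satisfying assignment is: f=False, r=False, q=True, k=False, o=False, z=False, h=False, m=True

Verification: With this assignment, all 32 clauses evaluate to true.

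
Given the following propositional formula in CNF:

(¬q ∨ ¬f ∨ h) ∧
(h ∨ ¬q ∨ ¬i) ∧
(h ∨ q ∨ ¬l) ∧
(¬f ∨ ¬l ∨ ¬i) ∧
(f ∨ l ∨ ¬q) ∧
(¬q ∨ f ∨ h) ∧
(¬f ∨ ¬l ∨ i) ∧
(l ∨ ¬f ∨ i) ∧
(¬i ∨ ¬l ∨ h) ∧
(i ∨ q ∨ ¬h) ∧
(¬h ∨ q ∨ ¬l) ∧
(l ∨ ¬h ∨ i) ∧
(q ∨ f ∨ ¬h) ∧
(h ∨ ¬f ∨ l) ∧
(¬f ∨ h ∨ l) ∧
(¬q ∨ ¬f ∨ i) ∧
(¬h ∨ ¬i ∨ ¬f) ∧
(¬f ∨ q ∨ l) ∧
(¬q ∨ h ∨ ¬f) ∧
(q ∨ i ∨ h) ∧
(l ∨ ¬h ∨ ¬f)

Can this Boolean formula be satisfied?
Yes

Yes, the formula is satisfiable.

One satisfying assignment is: q=False, l=False, f=False, h=False, i=True

Verification: With this assignment, all 21 clauses evaluate to true.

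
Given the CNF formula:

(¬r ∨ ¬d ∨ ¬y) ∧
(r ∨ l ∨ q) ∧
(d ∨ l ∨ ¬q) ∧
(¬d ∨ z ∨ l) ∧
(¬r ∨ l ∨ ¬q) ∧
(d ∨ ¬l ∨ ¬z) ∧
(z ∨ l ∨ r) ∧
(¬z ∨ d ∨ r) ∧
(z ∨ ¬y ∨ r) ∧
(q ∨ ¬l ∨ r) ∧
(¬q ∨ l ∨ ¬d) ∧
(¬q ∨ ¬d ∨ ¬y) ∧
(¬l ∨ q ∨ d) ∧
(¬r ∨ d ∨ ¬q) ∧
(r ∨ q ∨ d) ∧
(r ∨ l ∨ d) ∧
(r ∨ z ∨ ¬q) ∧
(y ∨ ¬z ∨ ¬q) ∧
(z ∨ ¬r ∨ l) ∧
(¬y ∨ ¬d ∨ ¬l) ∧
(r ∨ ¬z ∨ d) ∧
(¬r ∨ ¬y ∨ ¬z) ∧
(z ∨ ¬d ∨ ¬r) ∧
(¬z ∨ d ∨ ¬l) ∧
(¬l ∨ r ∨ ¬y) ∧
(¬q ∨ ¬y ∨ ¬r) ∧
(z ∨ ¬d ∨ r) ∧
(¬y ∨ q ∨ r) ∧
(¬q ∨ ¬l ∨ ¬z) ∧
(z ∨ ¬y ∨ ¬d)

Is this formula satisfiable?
Yes

Yes, the formula is satisfiable.

One satisfying assignment is: r=True, z=True, q=False, y=False, d=False, l=False

Verification: With this assignment, all 30 clauses evaluate to true.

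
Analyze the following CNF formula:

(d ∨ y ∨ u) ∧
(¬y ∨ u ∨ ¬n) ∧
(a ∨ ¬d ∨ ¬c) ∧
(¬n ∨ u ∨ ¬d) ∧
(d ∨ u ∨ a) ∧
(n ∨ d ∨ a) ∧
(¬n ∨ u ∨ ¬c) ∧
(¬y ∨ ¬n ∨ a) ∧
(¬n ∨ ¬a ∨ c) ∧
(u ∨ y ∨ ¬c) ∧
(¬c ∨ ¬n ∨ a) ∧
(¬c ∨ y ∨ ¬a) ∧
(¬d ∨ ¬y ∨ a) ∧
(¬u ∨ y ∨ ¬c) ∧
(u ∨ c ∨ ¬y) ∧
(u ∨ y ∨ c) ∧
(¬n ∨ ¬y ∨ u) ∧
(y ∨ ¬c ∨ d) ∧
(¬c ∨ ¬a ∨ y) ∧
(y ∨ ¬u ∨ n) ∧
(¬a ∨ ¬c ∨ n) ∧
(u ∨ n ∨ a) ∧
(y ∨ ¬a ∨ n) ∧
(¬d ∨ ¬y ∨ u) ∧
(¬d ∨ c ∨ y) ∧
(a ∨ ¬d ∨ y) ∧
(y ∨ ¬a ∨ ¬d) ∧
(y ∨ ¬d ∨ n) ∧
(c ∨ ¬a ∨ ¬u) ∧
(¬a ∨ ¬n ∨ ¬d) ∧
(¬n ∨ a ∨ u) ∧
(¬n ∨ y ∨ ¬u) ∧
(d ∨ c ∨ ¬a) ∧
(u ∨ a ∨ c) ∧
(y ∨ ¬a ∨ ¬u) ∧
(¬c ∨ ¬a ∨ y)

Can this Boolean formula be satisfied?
Yes

Yes, the formula is satisfiable.

One satisfying assignment is: u=True, n=True, a=True, y=True, d=False, c=True

Verification: With this assignment, all 36 clauses evaluate to true.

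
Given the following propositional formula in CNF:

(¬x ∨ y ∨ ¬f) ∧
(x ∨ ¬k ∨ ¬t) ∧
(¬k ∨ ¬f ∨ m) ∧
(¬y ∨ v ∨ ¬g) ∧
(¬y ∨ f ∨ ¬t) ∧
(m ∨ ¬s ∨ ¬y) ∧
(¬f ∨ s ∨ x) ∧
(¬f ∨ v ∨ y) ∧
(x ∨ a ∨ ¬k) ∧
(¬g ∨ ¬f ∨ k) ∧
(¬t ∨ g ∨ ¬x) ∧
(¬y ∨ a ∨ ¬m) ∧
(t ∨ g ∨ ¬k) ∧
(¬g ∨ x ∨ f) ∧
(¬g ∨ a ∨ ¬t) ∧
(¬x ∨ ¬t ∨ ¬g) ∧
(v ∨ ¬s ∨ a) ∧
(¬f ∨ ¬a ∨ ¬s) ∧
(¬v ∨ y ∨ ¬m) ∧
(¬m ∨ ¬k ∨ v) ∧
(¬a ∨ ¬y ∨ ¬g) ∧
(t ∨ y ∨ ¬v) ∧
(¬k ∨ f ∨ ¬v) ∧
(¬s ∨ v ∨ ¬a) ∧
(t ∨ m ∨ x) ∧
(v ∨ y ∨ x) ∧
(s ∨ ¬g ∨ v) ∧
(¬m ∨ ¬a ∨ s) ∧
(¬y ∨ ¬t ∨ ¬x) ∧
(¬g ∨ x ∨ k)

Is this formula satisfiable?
Yes

Yes, the formula is satisfiable.

One satisfying assignment is: g=False, m=False, y=False, k=False, a=False, t=False, s=False, x=True, v=False, f=False

Verification: With this assignment, all 30 clauses evaluate to true.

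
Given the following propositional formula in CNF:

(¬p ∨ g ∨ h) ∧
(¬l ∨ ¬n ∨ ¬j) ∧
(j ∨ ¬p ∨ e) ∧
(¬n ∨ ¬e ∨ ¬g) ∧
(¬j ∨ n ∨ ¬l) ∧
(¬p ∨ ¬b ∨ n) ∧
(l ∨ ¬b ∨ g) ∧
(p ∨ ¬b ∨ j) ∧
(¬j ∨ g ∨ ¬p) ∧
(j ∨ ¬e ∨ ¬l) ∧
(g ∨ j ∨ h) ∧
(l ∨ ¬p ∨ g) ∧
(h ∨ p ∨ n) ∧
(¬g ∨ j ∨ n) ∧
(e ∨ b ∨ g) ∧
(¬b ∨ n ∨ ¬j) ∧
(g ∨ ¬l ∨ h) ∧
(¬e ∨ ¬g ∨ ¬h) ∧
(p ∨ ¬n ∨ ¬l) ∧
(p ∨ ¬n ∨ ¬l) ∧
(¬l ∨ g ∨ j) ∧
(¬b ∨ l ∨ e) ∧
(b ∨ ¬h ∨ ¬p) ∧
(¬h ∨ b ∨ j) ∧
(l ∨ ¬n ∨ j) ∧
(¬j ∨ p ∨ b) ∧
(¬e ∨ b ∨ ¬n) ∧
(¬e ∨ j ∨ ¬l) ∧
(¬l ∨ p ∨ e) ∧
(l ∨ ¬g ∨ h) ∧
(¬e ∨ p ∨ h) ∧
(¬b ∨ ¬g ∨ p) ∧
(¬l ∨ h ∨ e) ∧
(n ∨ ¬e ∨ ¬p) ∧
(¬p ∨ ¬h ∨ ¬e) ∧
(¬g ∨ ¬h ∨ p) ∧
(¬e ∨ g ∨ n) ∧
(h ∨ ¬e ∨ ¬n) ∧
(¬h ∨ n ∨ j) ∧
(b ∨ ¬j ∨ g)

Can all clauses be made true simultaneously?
No

No, the formula is not satisfiable.

No assignment of truth values to the variables can make all 40 clauses true simultaneously.

The formula is UNSAT (unsatisfiable).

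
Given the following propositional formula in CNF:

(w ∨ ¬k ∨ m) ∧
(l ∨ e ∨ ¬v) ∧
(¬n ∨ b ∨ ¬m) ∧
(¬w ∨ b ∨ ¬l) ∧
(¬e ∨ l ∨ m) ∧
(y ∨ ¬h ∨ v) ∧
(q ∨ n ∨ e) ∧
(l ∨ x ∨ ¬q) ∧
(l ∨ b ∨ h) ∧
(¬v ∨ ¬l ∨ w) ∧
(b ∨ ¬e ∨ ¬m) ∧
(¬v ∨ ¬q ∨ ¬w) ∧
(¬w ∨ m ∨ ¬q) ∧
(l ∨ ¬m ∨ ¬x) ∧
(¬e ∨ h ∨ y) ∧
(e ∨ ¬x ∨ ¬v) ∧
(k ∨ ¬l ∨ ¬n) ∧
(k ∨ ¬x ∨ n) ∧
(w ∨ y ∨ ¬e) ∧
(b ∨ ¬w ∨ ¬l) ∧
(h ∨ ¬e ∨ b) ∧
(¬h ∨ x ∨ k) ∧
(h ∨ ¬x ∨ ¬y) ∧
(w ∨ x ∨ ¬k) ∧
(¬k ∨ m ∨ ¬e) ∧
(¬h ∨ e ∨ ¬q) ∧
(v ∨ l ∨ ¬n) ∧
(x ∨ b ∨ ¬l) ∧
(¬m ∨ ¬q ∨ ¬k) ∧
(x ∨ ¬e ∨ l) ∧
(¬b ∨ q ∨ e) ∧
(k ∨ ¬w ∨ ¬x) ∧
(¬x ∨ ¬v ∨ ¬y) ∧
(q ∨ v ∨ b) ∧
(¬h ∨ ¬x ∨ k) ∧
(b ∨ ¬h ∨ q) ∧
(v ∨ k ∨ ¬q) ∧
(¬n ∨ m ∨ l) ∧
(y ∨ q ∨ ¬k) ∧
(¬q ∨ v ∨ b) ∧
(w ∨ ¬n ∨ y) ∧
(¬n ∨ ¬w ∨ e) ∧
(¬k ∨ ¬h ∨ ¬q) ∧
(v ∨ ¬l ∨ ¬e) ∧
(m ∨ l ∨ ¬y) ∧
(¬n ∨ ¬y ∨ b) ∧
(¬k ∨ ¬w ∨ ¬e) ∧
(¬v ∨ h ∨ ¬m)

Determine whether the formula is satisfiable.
Yes

Yes, the formula is satisfiable.

One satisfying assignment is: k=False, y=True, l=True, v=True, b=True, q=False, x=False, h=False, w=True, m=False, n=False, e=True

Verification: With this assignment, all 48 clauses evaluate to true.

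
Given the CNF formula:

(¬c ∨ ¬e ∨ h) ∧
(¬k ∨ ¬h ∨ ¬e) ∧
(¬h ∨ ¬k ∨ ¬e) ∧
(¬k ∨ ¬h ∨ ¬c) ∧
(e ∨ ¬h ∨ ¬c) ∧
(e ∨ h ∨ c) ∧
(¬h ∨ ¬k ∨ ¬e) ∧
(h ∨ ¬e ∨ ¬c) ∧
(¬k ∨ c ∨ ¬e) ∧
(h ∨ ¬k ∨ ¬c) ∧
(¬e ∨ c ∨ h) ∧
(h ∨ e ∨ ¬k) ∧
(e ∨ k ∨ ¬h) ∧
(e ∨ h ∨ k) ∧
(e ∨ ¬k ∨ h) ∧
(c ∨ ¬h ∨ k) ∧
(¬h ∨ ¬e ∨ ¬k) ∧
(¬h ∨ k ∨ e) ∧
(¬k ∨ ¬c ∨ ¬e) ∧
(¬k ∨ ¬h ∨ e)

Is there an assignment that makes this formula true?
Yes

Yes, the formula is satisfiable.

One satisfying assignment is: e=True, c=True, h=True, k=False

Verification: With this assignment, all 20 clauses evaluate to true.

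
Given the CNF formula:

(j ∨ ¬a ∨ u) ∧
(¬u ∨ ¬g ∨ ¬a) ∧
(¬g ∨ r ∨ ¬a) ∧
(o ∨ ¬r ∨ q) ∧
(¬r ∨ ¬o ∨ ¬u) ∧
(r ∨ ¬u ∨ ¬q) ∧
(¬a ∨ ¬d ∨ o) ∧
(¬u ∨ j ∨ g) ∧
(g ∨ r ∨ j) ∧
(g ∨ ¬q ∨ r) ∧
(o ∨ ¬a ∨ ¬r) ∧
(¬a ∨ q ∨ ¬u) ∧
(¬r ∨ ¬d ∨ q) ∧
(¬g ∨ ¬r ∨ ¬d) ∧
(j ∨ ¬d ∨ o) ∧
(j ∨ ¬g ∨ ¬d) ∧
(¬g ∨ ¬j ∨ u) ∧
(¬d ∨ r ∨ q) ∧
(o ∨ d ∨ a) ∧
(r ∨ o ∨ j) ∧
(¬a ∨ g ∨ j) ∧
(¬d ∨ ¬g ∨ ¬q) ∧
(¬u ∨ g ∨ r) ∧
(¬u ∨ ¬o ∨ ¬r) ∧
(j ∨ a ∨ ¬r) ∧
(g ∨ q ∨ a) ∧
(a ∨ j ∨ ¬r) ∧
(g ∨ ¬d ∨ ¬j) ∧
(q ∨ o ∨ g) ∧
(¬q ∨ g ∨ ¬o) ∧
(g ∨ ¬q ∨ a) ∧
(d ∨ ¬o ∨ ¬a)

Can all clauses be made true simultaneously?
Yes

Yes, the formula is satisfiable.

One satisfying assignment is: u=False, a=False, q=False, d=False, j=False, g=True, o=True, r=False

Verification: With this assignment, all 32 clauses evaluate to true.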